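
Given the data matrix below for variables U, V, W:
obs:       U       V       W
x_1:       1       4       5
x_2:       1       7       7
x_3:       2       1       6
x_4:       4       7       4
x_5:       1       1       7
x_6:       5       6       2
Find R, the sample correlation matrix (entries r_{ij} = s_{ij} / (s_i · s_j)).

Step 1 — column means:
  mean(U) = (1 + 1 + 2 + 4 + 1 + 5) / 6 = 14/6 = 2.3333
  mean(V) = (4 + 7 + 1 + 7 + 1 + 6) / 6 = 26/6 = 4.3333
  mean(W) = (5 + 7 + 6 + 4 + 7 + 2) / 6 = 31/6 = 5.1667

Step 2 — sample variances and covariances s[i,j] = (1/(n-1)) · Σ_k (x_{k,i} - mean_i) · (x_{k,j} - mean_j), with n-1 = 5:
  s[U,U] = ((-1.3333)·(-1.3333) + (-1.3333)·(-1.3333) + (-0.3333)·(-0.3333) + (1.6667)·(1.6667) + (-1.3333)·(-1.3333) + (2.6667)·(2.6667)) / 5 = 15.3333/5 = 3.0667
  s[U,V] = ((-1.3333)·(-0.3333) + (-1.3333)·(2.6667) + (-0.3333)·(-3.3333) + (1.6667)·(2.6667) + (-1.3333)·(-3.3333) + (2.6667)·(1.6667)) / 5 = 11.3333/5 = 2.2667
  s[U,W] = ((-1.3333)·(-0.1667) + (-1.3333)·(1.8333) + (-0.3333)·(0.8333) + (1.6667)·(-1.1667) + (-1.3333)·(1.8333) + (2.6667)·(-3.1667)) / 5 = -15.3333/5 = -3.0667
  s[V,V] = ((-0.3333)·(-0.3333) + (2.6667)·(2.6667) + (-3.3333)·(-3.3333) + (2.6667)·(2.6667) + (-3.3333)·(-3.3333) + (1.6667)·(1.6667)) / 5 = 39.3333/5 = 7.8667
  s[V,W] = ((-0.3333)·(-0.1667) + (2.6667)·(1.8333) + (-3.3333)·(0.8333) + (2.6667)·(-1.1667) + (-3.3333)·(1.8333) + (1.6667)·(-3.1667)) / 5 = -12.3333/5 = -2.4667
  s[W,W] = ((-0.1667)·(-0.1667) + (1.8333)·(1.8333) + (0.8333)·(0.8333) + (-1.1667)·(-1.1667) + (1.8333)·(1.8333) + (-3.1667)·(-3.1667)) / 5 = 18.8333/5 = 3.7667
  Sample standard deviations s_i = √(s[i,i]):
  s(U) = √(3.0667) = 1.7512
  s(V) = √(7.8667) = 2.8048
  s(W) = √(3.7667) = 1.9408

Step 3 — r_{ij} = s_{ij} / (s_i · s_j):
  r[U,U] = 1 (diagonal).
  r[U,V] = 2.2667 / (1.7512 · 2.8048) = 2.2667 / 4.9117 = 0.4615
  r[U,W] = -3.0667 / (1.7512 · 1.9408) = -3.0667 / 3.3987 = -0.9023
  r[V,V] = 1 (diagonal).
  r[V,W] = -2.4667 / (2.8048 · 1.9408) = -2.4667 / 5.4434 = -0.4531
  r[W,W] = 1 (diagonal).

R is symmetric with unit diagonal. Assembling:

R = [[1, 0.4615, -0.9023],
 [0.4615, 1, -0.4531],
 [-0.9023, -0.4531, 1]]


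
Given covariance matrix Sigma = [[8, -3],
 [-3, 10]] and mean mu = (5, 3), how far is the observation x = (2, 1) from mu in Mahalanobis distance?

Step 1 — centre the observation: (x - mu) = (-3, -2).

Step 2 — invert Sigma. det(Sigma) = 8·10 - (-3)² = 71.
  Sigma^{-1} = (1/det) · [[d, -b], [-b, a]] = [[0.1408, 0.0423],
 [0.0423, 0.1127]].

Step 3 — form the quadratic (x - mu)^T · Sigma^{-1} · (x - mu):
  Sigma^{-1} · (x - mu) = (-0.507, -0.3521).
  (x - mu)^T · [Sigma^{-1} · (x - mu)] = (-3)·(-0.507) + (-2)·(-0.3521) = 2.2254.

Step 4 — take square root: d = √(2.2254) ≈ 1.4918.

d(x, mu) = √(2.2254) ≈ 1.4918


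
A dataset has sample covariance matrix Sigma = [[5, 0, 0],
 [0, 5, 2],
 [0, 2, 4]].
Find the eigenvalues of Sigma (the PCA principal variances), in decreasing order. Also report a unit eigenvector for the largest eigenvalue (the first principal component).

Step 1 — characteristic polynomial p(λ) = det(λI - Sigma) = λ³ - tr·λ² + c_1·λ - det, where tr = trace, c_1 = sum of the principal 2×2 minors, det = det(Sigma):
  tr = 5 + 5 + 4 = 14,
  c_1 = (5·5 - (0)²) + (5·4 - (0)²) + (5·4 - (2)²) = 25 + 20 + 16 = 61,
  det = 5·(5·4 - (2)²) - (0)·((0)·4 - (2)·(0)) + (0)·((0)·(2) - 5·(0)) = 5·(16) - (0)·(0) + (0)·(0) = 80.
  So p(λ) = λ³ - 14λ² + 61λ - 80.
Step 2 — look for an integer root (rational root theorem: any rational root is an integer divisor of 80). Testing λ = 5:
  p(5) = 125 - 350 + 305 - 80 = 0  ✓
  Dividing out (λ - 5): p(λ) = (λ - 5)(λ² - 9λ + 16).
Step 3 — remaining eigenvalues from the quadratic λ² - 9λ + 16 = 0:
  Δ = 9² - 4·16 = 81 - 64 = 17,  λ = (9 ± √17)/2 = (9 ± 4.1231)/2 ≈ 6.5616 or 2.4384.
  Sorted: λ_1 = 6.5616,  λ_2 = 5,  λ_3 = 2.4384  (check: sum = 14 = tr ✓).

Step 4 — unit eigenvector for λ_1 ≈ 6.5616: v spans the null space of (Sigma - λ_1 I), whose rows are
  r_1 = (-1.5616, 0, 0),  r_2 = (0, -1.5616, 2),  r_3 = (0, 2, -2.5616).
  v is orthogonal to every row, so take v ∝ r_1 × r_2 = ((0)·(2) - (0)·(-1.5616), (0)·(0) - (-1.5616)·(2), (-1.5616)·(-1.5616) - (0)·(0)) ≈ (0, 3.1231, 2.4384).
  Let u = (0, 3.1231, 2.4384).
  ||u|| = √((0)² + (3.1231)² + (2.4384)²) = √(15.6998) ≈ 3.9623,  v_1 = u/||u|| ≈ (0, 0.7882, 0.6154) (||v_1|| = 1).

λ_1 = 6.5616,  λ_2 = 5,  λ_3 = 2.4384;  v_1 ≈ (0, 0.7882, 0.6154)


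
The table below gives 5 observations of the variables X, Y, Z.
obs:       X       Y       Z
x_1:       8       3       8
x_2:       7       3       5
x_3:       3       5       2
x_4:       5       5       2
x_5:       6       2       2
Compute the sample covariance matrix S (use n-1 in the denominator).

Step 1 — column means:
  mean(X) = (8 + 7 + 3 + 5 + 6) / 5 = 29/5 = 5.8
  mean(Y) = (3 + 3 + 5 + 5 + 2) / 5 = 18/5 = 3.6
  mean(Z) = (8 + 5 + 2 + 2 + 2) / 5 = 19/5 = 3.8

Step 2 — sample covariance S[i,j] = (1/(n-1)) · Σ_k (x_{k,i} - mean_i) · (x_{k,j} - mean_j), with n-1 = 4.
  S[X,X] = ((2.2)·(2.2) + (1.2)·(1.2) + (-2.8)·(-2.8) + (-0.8)·(-0.8) + (0.2)·(0.2)) / 4 = 14.8/4 = 3.7
  S[X,Y] = ((2.2)·(-0.6) + (1.2)·(-0.6) + (-2.8)·(1.4) + (-0.8)·(1.4) + (0.2)·(-1.6)) / 4 = -7.4/4 = -1.85
  S[X,Z] = ((2.2)·(4.2) + (1.2)·(1.2) + (-2.8)·(-1.8) + (-0.8)·(-1.8) + (0.2)·(-1.8)) / 4 = 16.8/4 = 4.2
  S[Y,Y] = ((-0.6)·(-0.6) + (-0.6)·(-0.6) + (1.4)·(1.4) + (1.4)·(1.4) + (-1.6)·(-1.6)) / 4 = 7.2/4 = 1.8
  S[Y,Z] = ((-0.6)·(4.2) + (-0.6)·(1.2) + (1.4)·(-1.8) + (1.4)·(-1.8) + (-1.6)·(-1.8)) / 4 = -5.4/4 = -1.35
  S[Z,Z] = ((4.2)·(4.2) + (1.2)·(1.2) + (-1.8)·(-1.8) + (-1.8)·(-1.8) + (-1.8)·(-1.8)) / 4 = 28.8/4 = 7.2

S is symmetric (S[j,i] = S[i,j]). Assembling:

S = [[3.7, -1.85, 4.2],
 [-1.85, 1.8, -1.35],
 [4.2, -1.35, 7.2]]


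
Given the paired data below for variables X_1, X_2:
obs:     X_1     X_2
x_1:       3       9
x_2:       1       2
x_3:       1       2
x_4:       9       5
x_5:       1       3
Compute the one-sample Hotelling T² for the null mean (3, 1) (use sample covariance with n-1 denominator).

Step 1 — sample mean vector:
  mean(X_1) = (3 + 1 + 1 + 9 + 1) / 5 = 15/5 = 3
  mean(X_2) = (9 + 2 + 2 + 5 + 3) / 5 = 21/5 = 4.2
  x̄ = (3, 4.2),  deviation x̄ - mu_0 = (3, 4.2) - (3, 1) = (0, 3.2).

Step 2 — sample covariance matrix, S[i,j] = (1/(n-1)) · Σ_k (x_{k,i} - mean_i) · (x_{k,j} - mean_j), divisor n-1 = 4:
  S[X_1,X_1] = ((0)·(0) + (-2)·(-2) + (-2)·(-2) + (6)·(6) + (-2)·(-2)) / 4 = 48/4 = 12
  S[X_1,X_2] = ((0)·(4.8) + (-2)·(-2.2) + (-2)·(-2.2) + (6)·(0.8) + (-2)·(-1.2)) / 4 = 16/4 = 4
  S[X_2,X_2] = ((4.8)·(4.8) + (-2.2)·(-2.2) + (-2.2)·(-2.2) + (0.8)·(0.8) + (-1.2)·(-1.2)) / 4 = 34.8/4 = 8.7
  S = [[12, 4],
 [4, 8.7]].

Step 3 — invert S. det(S) = 12·8.7 - (4)² = 88.4.
  S^{-1} = (1/det) · [[d, -b], [-b, a]] = [[0.0984, -0.0452],
 [-0.0452, 0.1357]].

Step 4 — quadratic form (x̄ - mu_0)^T · S^{-1} · (x̄ - mu_0):
  S^{-1} · (x̄ - mu_0) = (-0.1448, 0.4344),
  (x̄ - mu_0)^T · [...] = (0)·(-0.1448) + (3.2)·(0.4344) = 1.39.

Step 5 — scale by n: T² = 5 · 1.39 = 6.9502.

T² ≈ 6.9502


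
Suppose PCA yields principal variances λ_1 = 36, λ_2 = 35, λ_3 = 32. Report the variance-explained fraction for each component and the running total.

Step 1 — total variance = trace(Sigma) = Σ λ_i = 36 + 35 + 32 = 103.

Step 2 — fraction explained by component i = λ_i / Σ λ:
  PC1: 36/103 = 0.3495
  PC2: 35/103 = 0.3398
  PC3: 32/103 = 0.3107

Step 3 — cumulative fraction after k components = (λ_1 + ... + λ_k) / Σ λ:
  k = 1: 36/103 = 0.3495
  k = 2: (36 + 35)/103 = 71/103 = 0.6893
  k = 3: (36 + 35 + 32)/103 = 103/103 = 1

Summary (fraction, with percent):

explained: PC1 0.3495 (34.95%), PC2 0.3398 (33.98%), PC3 0.3107 (31.07%);  cumulative: 0.3495, 0.6893, 1


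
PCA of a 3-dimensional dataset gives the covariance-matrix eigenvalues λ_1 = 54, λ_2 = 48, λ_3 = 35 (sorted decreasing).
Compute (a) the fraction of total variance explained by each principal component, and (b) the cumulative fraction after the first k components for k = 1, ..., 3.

Step 1 — total variance = trace(Sigma) = Σ λ_i = 54 + 48 + 35 = 137.

Step 2 — fraction explained by component i = λ_i / Σ λ:
  PC1: 54/137 = 0.3942
  PC2: 48/137 = 0.3504
  PC3: 35/137 = 0.2555

Step 3 — cumulative fraction after k components = (λ_1 + ... + λ_k) / Σ λ:
  k = 1: 54/137 = 0.3942
  k = 2: (54 + 48)/137 = 102/137 = 0.7445
  k = 3: (54 + 48 + 35)/137 = 137/137 = 1

Summary (fraction, with percent):

explained: PC1 0.3942 (39.42%), PC2 0.3504 (35.04%), PC3 0.2555 (25.55%);  cumulative: 0.3942, 0.7445, 1


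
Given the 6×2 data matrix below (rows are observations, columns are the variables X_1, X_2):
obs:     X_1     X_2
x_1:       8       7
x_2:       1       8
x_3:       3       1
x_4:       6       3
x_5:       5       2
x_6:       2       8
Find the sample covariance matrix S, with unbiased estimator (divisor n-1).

Step 1 — column means:
  mean(X_1) = (8 + 1 + 3 + 6 + 5 + 2) / 6 = 25/6 = 4.1667
  mean(X_2) = (7 + 8 + 1 + 3 + 2 + 8) / 6 = 29/6 = 4.8333

Step 2 — sample covariance S[i,j] = (1/(n-1)) · Σ_k (x_{k,i} - mean_i) · (x_{k,j} - mean_j), with n-1 = 5.
  S[X_1,X_1] = ((3.8333)·(3.8333) + (-3.1667)·(-3.1667) + (-1.1667)·(-1.1667) + (1.8333)·(1.8333) + (0.8333)·(0.8333) + (-2.1667)·(-2.1667)) / 5 = 34.8333/5 = 6.9667
  S[X_1,X_2] = ((3.8333)·(2.1667) + (-3.1667)·(3.1667) + (-1.1667)·(-3.8333) + (1.8333)·(-1.8333) + (0.8333)·(-2.8333) + (-2.1667)·(3.1667)) / 5 = -9.8333/5 = -1.9667
  S[X_2,X_2] = ((2.1667)·(2.1667) + (3.1667)·(3.1667) + (-3.8333)·(-3.8333) + (-1.8333)·(-1.8333) + (-2.8333)·(-2.8333) + (3.1667)·(3.1667)) / 5 = 50.8333/5 = 10.1667

S is symmetric (S[j,i] = S[i,j]). Assembling:

S = [[6.9667, -1.9667],
 [-1.9667, 10.1667]]


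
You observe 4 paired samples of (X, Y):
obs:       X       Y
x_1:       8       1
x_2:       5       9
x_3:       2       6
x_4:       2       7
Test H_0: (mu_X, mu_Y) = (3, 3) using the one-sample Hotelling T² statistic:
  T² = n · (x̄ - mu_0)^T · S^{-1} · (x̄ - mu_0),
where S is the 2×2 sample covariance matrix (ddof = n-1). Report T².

Step 1 — sample mean vector:
  mean(X) = (8 + 5 + 2 + 2) / 4 = 17/4 = 4.25
  mean(Y) = (1 + 9 + 6 + 7) / 4 = 23/4 = 5.75
  x̄ = (4.25, 5.75),  deviation x̄ - mu_0 = (4.25, 5.75) - (3, 3) = (1.25, 2.75).

Step 2 — sample covariance matrix, S[i,j] = (1/(n-1)) · Σ_k (x_{k,i} - mean_i) · (x_{k,j} - mean_j), divisor n-1 = 3:
  S[X,X] = ((3.75)·(3.75) + (0.75)·(0.75) + (-2.25)·(-2.25) + (-2.25)·(-2.25)) / 3 = 24.75/3 = 8.25
  S[X,Y] = ((3.75)·(-4.75) + (0.75)·(3.25) + (-2.25)·(0.25) + (-2.25)·(1.25)) / 3 = -18.75/3 = -6.25
  S[Y,Y] = ((-4.75)·(-4.75) + (3.25)·(3.25) + (0.25)·(0.25) + (1.25)·(1.25)) / 3 = 34.75/3 = 11.5833
  S = [[8.25, -6.25],
 [-6.25, 11.5833]].

Step 3 — invert S. det(S) = 8.25·11.5833 - (-6.25)² = 56.5.
  S^{-1} = (1/det) · [[d, -b], [-b, a]] = [[0.205, 0.1106],
 [0.1106, 0.146]].

Step 4 — quadratic form (x̄ - mu_0)^T · S^{-1} · (x̄ - mu_0):
  S^{-1} · (x̄ - mu_0) = (0.5605, 0.5398),
  (x̄ - mu_0)^T · [...] = (1.25)·(0.5605) + (2.75)·(0.5398) = 2.1851.

Step 5 — scale by n: T² = 4 · 2.1851 = 8.7404.

T² ≈ 8.7404


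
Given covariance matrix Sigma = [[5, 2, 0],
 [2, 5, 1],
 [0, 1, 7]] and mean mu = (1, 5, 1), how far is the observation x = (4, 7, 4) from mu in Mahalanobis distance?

Step 1 — centre the observation: (x - mu) = (3, 2, 3).

Step 2 — invert Sigma (cofactor / det for 3×3, or solve directly):
  Sigma^{-1} = [[0.2394, -0.0986, 0.0141],
 [-0.0986, 0.2465, -0.0352],
 [0.0141, -0.0352, 0.1479]].

Step 3 — form the quadratic (x - mu)^T · Sigma^{-1} · (x - mu):
  Sigma^{-1} · (x - mu) = (0.5634, 0.0915, 0.4155).
  (x - mu)^T · [Sigma^{-1} · (x - mu)] = (3)·(0.5634) + (2)·(0.0915) + (3)·(0.4155) = 3.1197.

Step 4 — take square root: d = √(3.1197) ≈ 1.7663.

d(x, mu) = √(3.1197) ≈ 1.7663


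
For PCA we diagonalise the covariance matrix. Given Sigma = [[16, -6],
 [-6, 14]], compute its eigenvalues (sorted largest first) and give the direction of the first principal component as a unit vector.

Step 1 — characteristic polynomial of 2×2 Sigma:
  det(Sigma - λI) = λ² - trace · λ + det = 0.
  trace = 16 + 14 = 30, det = 16·14 - (-6)² = 188.
Step 2 — discriminant:
  Δ = trace² - 4·det = 900 - 752 = 148.
Step 3 — eigenvalues:
  λ = (trace ± √Δ)/2 = (30 ± 12.1655)/2,
  λ_1 = 21.0828,  λ_2 = 8.9172.

Step 4 — unit eigenvector for λ_1: solve (Sigma - λ_1 I)v = 0. First row:
  (16 - 21.0828)·v_x + (-6)·v_y = 0, i.e. (-5.0828)·v_x + (-6)·v_y = 0,
  so v ∝ (b, λ_1 - a) = (-6, 5.0828); multiply by -1 so the first entry is positive: u = (6, -5.0828).
  ||u|| = √((6)² + (-5.0828)²) = √(61.8345) ≈ 7.8635,
  v_1 = u/||u|| ≈ (0.763, -0.6464) (||v_1|| = 1).

λ_1 = 21.0828,  λ_2 = 8.9172;  v_1 ≈ (0.763, -0.6464)


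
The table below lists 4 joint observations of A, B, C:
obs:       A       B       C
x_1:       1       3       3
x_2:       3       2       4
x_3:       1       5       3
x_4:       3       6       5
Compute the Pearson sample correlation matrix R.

Step 1 — column means:
  mean(A) = (1 + 3 + 1 + 3) / 4 = 8/4 = 2
  mean(B) = (3 + 2 + 5 + 6) / 4 = 16/4 = 4
  mean(C) = (3 + 4 + 3 + 5) / 4 = 15/4 = 3.75

Step 2 — sample variances and covariances s[i,j] = (1/(n-1)) · Σ_k (x_{k,i} - mean_i) · (x_{k,j} - mean_j), with n-1 = 3:
  s[A,A] = ((-1)·(-1) + (1)·(1) + (-1)·(-1) + (1)·(1)) / 3 = 4/3 = 1.3333
  s[A,B] = ((-1)·(-1) + (1)·(-2) + (-1)·(1) + (1)·(2)) / 3 = 0/3 = 0
  s[A,C] = ((-1)·(-0.75) + (1)·(0.25) + (-1)·(-0.75) + (1)·(1.25)) / 3 = 3/3 = 1
  s[B,B] = ((-1)·(-1) + (-2)·(-2) + (1)·(1) + (2)·(2)) / 3 = 10/3 = 3.3333
  s[B,C] = ((-1)·(-0.75) + (-2)·(0.25) + (1)·(-0.75) + (2)·(1.25)) / 3 = 2/3 = 0.6667
  s[C,C] = ((-0.75)·(-0.75) + (0.25)·(0.25) + (-0.75)·(-0.75) + (1.25)·(1.25)) / 3 = 2.75/3 = 0.9167
  Sample standard deviations s_i = √(s[i,i]):
  s(A) = √(1.3333) = 1.1547
  s(B) = √(3.3333) = 1.8257
  s(C) = √(0.9167) = 0.9574

Step 3 — r_{ij} = s_{ij} / (s_i · s_j):
  r[A,A] = 1 (diagonal).
  r[A,B] = 0 / (1.1547 · 1.8257) = 0 / 2.1082 = 0
  r[A,C] = 1 / (1.1547 · 0.9574) = 1 / 1.1055 = 0.9045
  r[B,B] = 1 (diagonal).
  r[B,C] = 0.6667 / (1.8257 · 0.9574) = 0.6667 / 1.748 = 0.3814
  r[C,C] = 1 (diagonal).

R is symmetric with unit diagonal. Assembling:

R = [[1, 0, 0.9045],
 [0, 1, 0.3814],
 [0.9045, 0.3814, 1]]


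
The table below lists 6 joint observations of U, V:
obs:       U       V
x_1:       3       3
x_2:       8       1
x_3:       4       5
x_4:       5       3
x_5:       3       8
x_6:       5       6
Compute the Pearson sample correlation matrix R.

Step 1 — column means:
  mean(U) = (3 + 8 + 4 + 5 + 3 + 5) / 6 = 28/6 = 4.6667
  mean(V) = (3 + 1 + 5 + 3 + 8 + 6) / 6 = 26/6 = 4.3333

Step 2 — sample variances and covariances s[i,j] = (1/(n-1)) · Σ_k (x_{k,i} - mean_i) · (x_{k,j} - mean_j), with n-1 = 5:
  s[U,U] = ((-1.6667)·(-1.6667) + (3.3333)·(3.3333) + (-0.6667)·(-0.6667) + (0.3333)·(0.3333) + (-1.6667)·(-1.6667) + (0.3333)·(0.3333)) / 5 = 17.3333/5 = 3.4667
  s[U,V] = ((-1.6667)·(-1.3333) + (3.3333)·(-3.3333) + (-0.6667)·(0.6667) + (0.3333)·(-1.3333) + (-1.6667)·(3.6667) + (0.3333)·(1.6667)) / 5 = -15.3333/5 = -3.0667
  s[V,V] = ((-1.3333)·(-1.3333) + (-3.3333)·(-3.3333) + (0.6667)·(0.6667) + (-1.3333)·(-1.3333) + (3.6667)·(3.6667) + (1.6667)·(1.6667)) / 5 = 31.3333/5 = 6.2667
  Sample standard deviations s_i = √(s[i,i]):
  s(U) = √(3.4667) = 1.8619
  s(V) = √(6.2667) = 2.5033

Step 3 — r_{ij} = s_{ij} / (s_i · s_j):
  r[U,U] = 1 (diagonal).
  r[U,V] = -3.0667 / (1.8619 · 2.5033) = -3.0667 / 4.6609 = -0.6579
  r[V,V] = 1 (diagonal).

R is symmetric with unit diagonal. Assembling:

R = [[1, -0.6579],
 [-0.6579, 1]]


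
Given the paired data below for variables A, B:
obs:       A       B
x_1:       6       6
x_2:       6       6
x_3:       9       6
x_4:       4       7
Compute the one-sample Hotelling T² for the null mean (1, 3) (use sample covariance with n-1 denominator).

Step 1 — sample mean vector:
  mean(A) = (6 + 6 + 9 + 4) / 4 = 25/4 = 6.25
  mean(B) = (6 + 6 + 6 + 7) / 4 = 25/4 = 6.25
  x̄ = (6.25, 6.25),  deviation x̄ - mu_0 = (6.25, 6.25) - (1, 3) = (5.25, 3.25).

Step 2 — sample covariance matrix, S[i,j] = (1/(n-1)) · Σ_k (x_{k,i} - mean_i) · (x_{k,j} - mean_j), divisor n-1 = 3:
  S[A,A] = ((-0.25)·(-0.25) + (-0.25)·(-0.25) + (2.75)·(2.75) + (-2.25)·(-2.25)) / 3 = 12.75/3 = 4.25
  S[A,B] = ((-0.25)·(-0.25) + (-0.25)·(-0.25) + (2.75)·(-0.25) + (-2.25)·(0.75)) / 3 = -2.25/3 = -0.75
  S[B,B] = ((-0.25)·(-0.25) + (-0.25)·(-0.25) + (-0.25)·(-0.25) + (0.75)·(0.75)) / 3 = 0.75/3 = 0.25
  S = [[4.25, -0.75],
 [-0.75, 0.25]].

Step 3 — invert S. det(S) = 4.25·0.25 - (-0.75)² = 0.5.
  S^{-1} = (1/det) · [[d, -b], [-b, a]] = [[0.5, 1.5],
 [1.5, 8.5]].

Step 4 — quadratic form (x̄ - mu_0)^T · S^{-1} · (x̄ - mu_0):
  S^{-1} · (x̄ - mu_0) = (7.5, 35.5),
  (x̄ - mu_0)^T · [...] = (5.25)·(7.5) + (3.25)·(35.5) = 154.75.

Step 5 — scale by n: T² = 4 · 154.75 = 619.

T² ≈ 619


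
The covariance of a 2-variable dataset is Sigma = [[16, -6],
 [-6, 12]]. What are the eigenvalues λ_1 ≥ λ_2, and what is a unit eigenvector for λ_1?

Step 1 — characteristic polynomial of 2×2 Sigma:
  det(Sigma - λI) = λ² - trace · λ + det = 0.
  trace = 16 + 12 = 28, det = 16·12 - (-6)² = 156.
Step 2 — discriminant:
  Δ = trace² - 4·det = 784 - 624 = 160.
Step 3 — eigenvalues:
  λ = (trace ± √Δ)/2 = (28 ± 12.6491)/2,
  λ_1 = 20.3246,  λ_2 = 7.6754.

Step 4 — unit eigenvector for λ_1: solve (Sigma - λ_1 I)v = 0. First row:
  (16 - 20.3246)·v_x + (-6)·v_y = 0, i.e. (-4.3246)·v_x + (-6)·v_y = 0,
  so v ∝ (b, λ_1 - a) = (-6, 4.3246); multiply by -1 so the first entry is positive: u = (6, -4.3246).
  ||u|| = √((6)² + (-4.3246)²) = √(54.7018) ≈ 7.3961,
  v_1 = u/||u|| ≈ (0.8112, -0.5847) (||v_1|| = 1).

λ_1 = 20.3246,  λ_2 = 7.6754;  v_1 ≈ (0.8112, -0.5847)


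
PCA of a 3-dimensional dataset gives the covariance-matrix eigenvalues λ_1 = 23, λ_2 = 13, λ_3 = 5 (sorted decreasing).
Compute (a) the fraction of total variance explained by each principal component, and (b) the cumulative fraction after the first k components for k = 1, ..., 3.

Step 1 — total variance = trace(Sigma) = Σ λ_i = 23 + 13 + 5 = 41.

Step 2 — fraction explained by component i = λ_i / Σ λ:
  PC1: 23/41 = 0.561
  PC2: 13/41 = 0.3171
  PC3: 5/41 = 0.122

Step 3 — cumulative fraction after k components = (λ_1 + ... + λ_k) / Σ λ:
  k = 1: 23/41 = 0.561
  k = 2: (23 + 13)/41 = 36/41 = 0.878
  k = 3: (23 + 13 + 5)/41 = 41/41 = 1

Summary (fraction, with percent):

explained: PC1 0.561 (56.1%), PC2 0.3171 (31.71%), PC3 0.122 (12.2%);  cumulative: 0.561, 0.878, 1


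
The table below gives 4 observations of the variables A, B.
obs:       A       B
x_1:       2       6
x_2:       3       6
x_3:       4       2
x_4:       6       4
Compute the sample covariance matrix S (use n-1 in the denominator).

Step 1 — column means:
  mean(A) = (2 + 3 + 4 + 6) / 4 = 15/4 = 3.75
  mean(B) = (6 + 6 + 2 + 4) / 4 = 18/4 = 4.5

Step 2 — sample covariance S[i,j] = (1/(n-1)) · Σ_k (x_{k,i} - mean_i) · (x_{k,j} - mean_j), with n-1 = 3.
  S[A,A] = ((-1.75)·(-1.75) + (-0.75)·(-0.75) + (0.25)·(0.25) + (2.25)·(2.25)) / 3 = 8.75/3 = 2.9167
  S[A,B] = ((-1.75)·(1.5) + (-0.75)·(1.5) + (0.25)·(-2.5) + (2.25)·(-0.5)) / 3 = -5.5/3 = -1.8333
  S[B,B] = ((1.5)·(1.5) + (1.5)·(1.5) + (-2.5)·(-2.5) + (-0.5)·(-0.5)) / 3 = 11/3 = 3.6667

S is symmetric (S[j,i] = S[i,j]). Assembling:

S = [[2.9167, -1.8333],
 [-1.8333, 3.6667]]


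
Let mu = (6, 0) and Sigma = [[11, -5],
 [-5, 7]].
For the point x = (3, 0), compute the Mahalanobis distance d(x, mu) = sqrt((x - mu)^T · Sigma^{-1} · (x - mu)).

Step 1 — centre the observation: (x - mu) = (-3, 0).

Step 2 — invert Sigma. det(Sigma) = 11·7 - (-5)² = 52.
  Sigma^{-1} = (1/det) · [[d, -b], [-b, a]] = [[0.1346, 0.0962],
 [0.0962, 0.2115]].

Step 3 — form the quadratic (x - mu)^T · Sigma^{-1} · (x - mu):
  Sigma^{-1} · (x - mu) = (-0.4038, -0.2885).
  (x - mu)^T · [Sigma^{-1} · (x - mu)] = (-3)·(-0.4038) + (0)·(-0.2885) = 1.2115.

Step 4 — take square root: d = √(1.2115) ≈ 1.1007.

d(x, mu) = √(1.2115) ≈ 1.1007


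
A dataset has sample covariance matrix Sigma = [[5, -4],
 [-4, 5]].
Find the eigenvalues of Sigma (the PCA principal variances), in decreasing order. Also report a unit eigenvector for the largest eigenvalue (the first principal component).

Step 1 — characteristic polynomial of 2×2 Sigma:
  det(Sigma - λI) = λ² - trace · λ + det = 0.
  trace = 5 + 5 = 10, det = 5·5 - (-4)² = 9.
Step 2 — discriminant:
  Δ = trace² - 4·det = 100 - 36 = 64.
Step 3 — eigenvalues:
  λ = (trace ± √Δ)/2 = (10 ± 8)/2,
  λ_1 = 9,  λ_2 = 1.

Step 4 — unit eigenvector for λ_1: solve (Sigma - λ_1 I)v = 0. First row:
  (5 - 9)·v_x + (-4)·v_y = 0, i.e. (-4)·v_x + (-4)·v_y = 0,
  so v ∝ (b, λ_1 - a) = (-4, 4); multiply by -1 so the first entry is positive: u = (4, -4).
  ||u|| = √((4)² + (-4)²) = √(32) ≈ 5.6569,
  v_1 = u/||u|| ≈ (0.7071, -0.7071) (||v_1|| = 1).

λ_1 = 9,  λ_2 = 1;  v_1 ≈ (0.7071, -0.7071)


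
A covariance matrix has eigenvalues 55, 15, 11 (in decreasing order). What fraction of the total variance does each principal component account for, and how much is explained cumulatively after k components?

Step 1 — total variance = trace(Sigma) = Σ λ_i = 55 + 15 + 11 = 81.

Step 2 — fraction explained by component i = λ_i / Σ λ:
  PC1: 55/81 = 0.679
  PC2: 15/81 = 0.1852
  PC3: 11/81 = 0.1358

Step 3 — cumulative fraction after k components = (λ_1 + ... + λ_k) / Σ λ:
  k = 1: 55/81 = 0.679
  k = 2: (55 + 15)/81 = 70/81 = 0.8642
  k = 3: (55 + 15 + 11)/81 = 81/81 = 1

Summary (fraction, with percent):

explained: PC1 0.679 (67.9%), PC2 0.1852 (18.52%), PC3 0.1358 (13.58%);  cumulative: 0.679, 0.8642, 1


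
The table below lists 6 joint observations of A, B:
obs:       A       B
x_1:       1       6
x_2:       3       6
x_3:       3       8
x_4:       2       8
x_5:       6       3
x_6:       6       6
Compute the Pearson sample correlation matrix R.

Step 1 — column means:
  mean(A) = (1 + 3 + 3 + 2 + 6 + 6) / 6 = 21/6 = 3.5
  mean(B) = (6 + 6 + 8 + 8 + 3 + 6) / 6 = 37/6 = 6.1667

Step 2 — sample variances and covariances s[i,j] = (1/(n-1)) · Σ_k (x_{k,i} - mean_i) · (x_{k,j} - mean_j), with n-1 = 5:
  s[A,A] = ((-2.5)·(-2.5) + (-0.5)·(-0.5) + (-0.5)·(-0.5) + (-1.5)·(-1.5) + (2.5)·(2.5) + (2.5)·(2.5)) / 5 = 21.5/5 = 4.3
  s[A,B] = ((-2.5)·(-0.1667) + (-0.5)·(-0.1667) + (-0.5)·(1.8333) + (-1.5)·(1.8333) + (2.5)·(-3.1667) + (2.5)·(-0.1667)) / 5 = -11.5/5 = -2.3
  s[B,B] = ((-0.1667)·(-0.1667) + (-0.1667)·(-0.1667) + (1.8333)·(1.8333) + (1.8333)·(1.8333) + (-3.1667)·(-3.1667) + (-0.1667)·(-0.1667)) / 5 = 16.8333/5 = 3.3667
  Sample standard deviations s_i = √(s[i,i]):
  s(A) = √(4.3) = 2.0736
  s(B) = √(3.3667) = 1.8348

Step 3 — r_{ij} = s_{ij} / (s_i · s_j):
  r[A,A] = 1 (diagonal).
  r[A,B] = -2.3 / (2.0736 · 1.8348) = -2.3 / 3.8048 = -0.6045
  r[B,B] = 1 (diagonal).

R is symmetric with unit diagonal. Assembling:

R = [[1, -0.6045],
 [-0.6045, 1]]


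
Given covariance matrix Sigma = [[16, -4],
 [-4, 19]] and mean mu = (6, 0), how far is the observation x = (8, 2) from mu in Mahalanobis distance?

Step 1 — centre the observation: (x - mu) = (2, 2).

Step 2 — invert Sigma. det(Sigma) = 16·19 - (-4)² = 288.
  Sigma^{-1} = (1/det) · [[d, -b], [-b, a]] = [[0.066, 0.0139],
 [0.0139, 0.0556]].

Step 3 — form the quadratic (x - mu)^T · Sigma^{-1} · (x - mu):
  Sigma^{-1} · (x - mu) = (0.1597, 0.1389).
  (x - mu)^T · [Sigma^{-1} · (x - mu)] = (2)·(0.1597) + (2)·(0.1389) = 0.5972.

Step 4 — take square root: d = √(0.5972) ≈ 0.7728.

d(x, mu) = √(0.5972) ≈ 0.7728


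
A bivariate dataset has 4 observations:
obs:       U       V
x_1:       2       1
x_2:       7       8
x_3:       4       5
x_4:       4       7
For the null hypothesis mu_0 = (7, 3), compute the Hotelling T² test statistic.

Step 1 — sample mean vector:
  mean(U) = (2 + 7 + 4 + 4) / 4 = 17/4 = 4.25
  mean(V) = (1 + 8 + 5 + 7) / 4 = 21/4 = 5.25
  x̄ = (4.25, 5.25),  deviation x̄ - mu_0 = (4.25, 5.25) - (7, 3) = (-2.75, 2.25).

Step 2 — sample covariance matrix, S[i,j] = (1/(n-1)) · Σ_k (x_{k,i} - mean_i) · (x_{k,j} - mean_j), divisor n-1 = 3:
  S[U,U] = ((-2.25)·(-2.25) + (2.75)·(2.75) + (-0.25)·(-0.25) + (-0.25)·(-0.25)) / 3 = 12.75/3 = 4.25
  S[U,V] = ((-2.25)·(-4.25) + (2.75)·(2.75) + (-0.25)·(-0.25) + (-0.25)·(1.75)) / 3 = 16.75/3 = 5.5833
  S[V,V] = ((-4.25)·(-4.25) + (2.75)·(2.75) + (-0.25)·(-0.25) + (1.75)·(1.75)) / 3 = 28.75/3 = 9.5833
  S = [[4.25, 5.5833],
 [5.5833, 9.5833]].

Step 3 — invert S. det(S) = 4.25·9.5833 - (5.5833)² = 9.5556.
  S^{-1} = (1/det) · [[d, -b], [-b, a]] = [[1.0029, -0.5843],
 [-0.5843, 0.4448]].

Step 4 — quadratic form (x̄ - mu_0)^T · S^{-1} · (x̄ - mu_0):
  S^{-1} · (x̄ - mu_0) = (-4.0727, 2.6076),
  (x̄ - mu_0)^T · [...] = (-2.75)·(-4.0727) + (2.25)·(2.6076) = 17.0669.

Step 5 — scale by n: T² = 4 · 17.0669 = 68.2674.

T² ≈ 68.2674


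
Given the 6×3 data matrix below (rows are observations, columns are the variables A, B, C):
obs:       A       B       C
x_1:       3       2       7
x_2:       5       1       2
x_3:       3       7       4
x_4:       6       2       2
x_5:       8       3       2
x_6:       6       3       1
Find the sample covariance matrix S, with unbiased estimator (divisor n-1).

Step 1 — column means:
  mean(A) = (3 + 5 + 3 + 6 + 8 + 6) / 6 = 31/6 = 5.1667
  mean(B) = (2 + 1 + 7 + 2 + 3 + 3) / 6 = 18/6 = 3
  mean(C) = (7 + 2 + 4 + 2 + 2 + 1) / 6 = 18/6 = 3

Step 2 — sample covariance S[i,j] = (1/(n-1)) · Σ_k (x_{k,i} - mean_i) · (x_{k,j} - mean_j), with n-1 = 5.
  S[A,A] = ((-2.1667)·(-2.1667) + (-0.1667)·(-0.1667) + (-2.1667)·(-2.1667) + (0.8333)·(0.8333) + (2.8333)·(2.8333) + (0.8333)·(0.8333)) / 5 = 18.8333/5 = 3.7667
  S[A,B] = ((-2.1667)·(-1) + (-0.1667)·(-2) + (-2.1667)·(4) + (0.8333)·(-1) + (2.8333)·(0) + (0.8333)·(0)) / 5 = -7/5 = -1.4
  S[A,C] = ((-2.1667)·(4) + (-0.1667)·(-1) + (-2.1667)·(1) + (0.8333)·(-1) + (2.8333)·(-1) + (0.8333)·(-2)) / 5 = -16/5 = -3.2
  S[B,B] = ((-1)·(-1) + (-2)·(-2) + (4)·(4) + (-1)·(-1) + (0)·(0) + (0)·(0)) / 5 = 22/5 = 4.4
  S[B,C] = ((-1)·(4) + (-2)·(-1) + (4)·(1) + (-1)·(-1) + (0)·(-1) + (0)·(-2)) / 5 = 3/5 = 0.6
  S[C,C] = ((4)·(4) + (-1)·(-1) + (1)·(1) + (-1)·(-1) + (-1)·(-1) + (-2)·(-2)) / 5 = 24/5 = 4.8

S is symmetric (S[j,i] = S[i,j]). Assembling:

S = [[3.7667, -1.4, -3.2],
 [-1.4, 4.4, 0.6],
 [-3.2, 0.6, 4.8]]


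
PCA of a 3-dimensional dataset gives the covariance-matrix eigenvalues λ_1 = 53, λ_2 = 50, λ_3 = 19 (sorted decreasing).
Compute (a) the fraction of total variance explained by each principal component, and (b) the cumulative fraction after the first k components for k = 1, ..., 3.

Step 1 — total variance = trace(Sigma) = Σ λ_i = 53 + 50 + 19 = 122.

Step 2 — fraction explained by component i = λ_i / Σ λ:
  PC1: 53/122 = 0.4344
  PC2: 50/122 = 0.4098
  PC3: 19/122 = 0.1557

Step 3 — cumulative fraction after k components = (λ_1 + ... + λ_k) / Σ λ:
  k = 1: 53/122 = 0.4344
  k = 2: (53 + 50)/122 = 103/122 = 0.8443
  k = 3: (53 + 50 + 19)/122 = 122/122 = 1

Summary (fraction, with percent):

explained: PC1 0.4344 (43.44%), PC2 0.4098 (40.98%), PC3 0.1557 (15.57%);  cumulative: 0.4344, 0.8443, 1


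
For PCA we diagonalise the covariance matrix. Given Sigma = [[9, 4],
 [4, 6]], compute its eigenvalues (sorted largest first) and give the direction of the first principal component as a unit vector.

Step 1 — characteristic polynomial of 2×2 Sigma:
  det(Sigma - λI) = λ² - trace · λ + det = 0.
  trace = 9 + 6 = 15, det = 9·6 - (4)² = 38.
Step 2 — discriminant:
  Δ = trace² - 4·det = 225 - 152 = 73.
Step 3 — eigenvalues:
  λ = (trace ± √Δ)/2 = (15 ± 8.544)/2,
  λ_1 = 11.772,  λ_2 = 3.228.

Step 4 — unit eigenvector for λ_1: solve (Sigma - λ_1 I)v = 0. First row:
  (9 - 11.772)·v_x + (4)·v_y = 0, i.e. (-2.772)·v_x + (4)·v_y = 0,
  so v ∝ (b, λ_1 - a) = (4, 2.772) = u.
  ||u|| = √((4)² + (2.772)²) = √(23.684) ≈ 4.8666,
  v_1 = u/||u|| ≈ (0.8219, 0.5696) (||v_1|| = 1).

λ_1 = 11.772,  λ_2 = 3.228;  v_1 ≈ (0.8219, 0.5696)


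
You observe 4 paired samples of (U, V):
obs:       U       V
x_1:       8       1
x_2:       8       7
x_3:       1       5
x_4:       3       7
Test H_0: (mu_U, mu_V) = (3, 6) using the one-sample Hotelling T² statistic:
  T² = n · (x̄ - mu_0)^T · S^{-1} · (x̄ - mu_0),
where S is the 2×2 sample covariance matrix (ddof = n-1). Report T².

Step 1 — sample mean vector:
  mean(U) = (8 + 8 + 1 + 3) / 4 = 20/4 = 5
  mean(V) = (1 + 7 + 5 + 7) / 4 = 20/4 = 5
  x̄ = (5, 5),  deviation x̄ - mu_0 = (5, 5) - (3, 6) = (2, -1).

Step 2 — sample covariance matrix, S[i,j] = (1/(n-1)) · Σ_k (x_{k,i} - mean_i) · (x_{k,j} - mean_j), divisor n-1 = 3:
  S[U,U] = ((3)·(3) + (3)·(3) + (-4)·(-4) + (-2)·(-2)) / 3 = 38/3 = 12.6667
  S[U,V] = ((3)·(-4) + (3)·(2) + (-4)·(0) + (-2)·(2)) / 3 = -10/3 = -3.3333
  S[V,V] = ((-4)·(-4) + (2)·(2) + (0)·(0) + (2)·(2)) / 3 = 24/3 = 8
  S = [[12.6667, -3.3333],
 [-3.3333, 8]].

Step 3 — invert S. det(S) = 12.6667·8 - (-3.3333)² = 90.2222.
  S^{-1} = (1/det) · [[d, -b], [-b, a]] = [[0.0887, 0.0369],
 [0.0369, 0.1404]].

Step 4 — quadratic form (x̄ - mu_0)^T · S^{-1} · (x̄ - mu_0):
  S^{-1} · (x̄ - mu_0) = (0.1404, -0.0665),
  (x̄ - mu_0)^T · [...] = (2)·(0.1404) + (-1)·(-0.0665) = 0.3473.

Step 5 — scale by n: T² = 4 · 0.3473 = 1.3892.

T² ≈ 1.3892


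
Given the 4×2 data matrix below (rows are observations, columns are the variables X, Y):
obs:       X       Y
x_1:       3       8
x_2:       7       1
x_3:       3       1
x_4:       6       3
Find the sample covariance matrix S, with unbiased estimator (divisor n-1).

Step 1 — column means:
  mean(X) = (3 + 7 + 3 + 6) / 4 = 19/4 = 4.75
  mean(Y) = (8 + 1 + 1 + 3) / 4 = 13/4 = 3.25

Step 2 — sample covariance S[i,j] = (1/(n-1)) · Σ_k (x_{k,i} - mean_i) · (x_{k,j} - mean_j), with n-1 = 3.
  S[X,X] = ((-1.75)·(-1.75) + (2.25)·(2.25) + (-1.75)·(-1.75) + (1.25)·(1.25)) / 3 = 12.75/3 = 4.25
  S[X,Y] = ((-1.75)·(4.75) + (2.25)·(-2.25) + (-1.75)·(-2.25) + (1.25)·(-0.25)) / 3 = -9.75/3 = -3.25
  S[Y,Y] = ((4.75)·(4.75) + (-2.25)·(-2.25) + (-2.25)·(-2.25) + (-0.25)·(-0.25)) / 3 = 32.75/3 = 10.9167

S is symmetric (S[j,i] = S[i,j]). Assembling:

S = [[4.25, -3.25],
 [-3.25, 10.9167]]


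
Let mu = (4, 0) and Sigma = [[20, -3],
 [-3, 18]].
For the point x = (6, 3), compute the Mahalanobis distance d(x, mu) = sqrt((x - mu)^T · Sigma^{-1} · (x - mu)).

Step 1 — centre the observation: (x - mu) = (2, 3).

Step 2 — invert Sigma. det(Sigma) = 20·18 - (-3)² = 351.
  Sigma^{-1} = (1/det) · [[d, -b], [-b, a]] = [[0.0513, 0.0085],
 [0.0085, 0.057]].

Step 3 — form the quadratic (x - mu)^T · Sigma^{-1} · (x - mu):
  Sigma^{-1} · (x - mu) = (0.1282, 0.188).
  (x - mu)^T · [Sigma^{-1} · (x - mu)] = (2)·(0.1282) + (3)·(0.188) = 0.8205.

Step 4 — take square root: d = √(0.8205) ≈ 0.9058.

d(x, mu) = √(0.8205) ≈ 0.9058


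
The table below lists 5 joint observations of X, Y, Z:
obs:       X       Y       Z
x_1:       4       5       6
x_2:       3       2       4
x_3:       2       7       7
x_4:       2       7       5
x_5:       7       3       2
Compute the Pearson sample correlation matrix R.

Step 1 — column means:
  mean(X) = (4 + 3 + 2 + 2 + 7) / 5 = 18/5 = 3.6
  mean(Y) = (5 + 2 + 7 + 7 + 3) / 5 = 24/5 = 4.8
  mean(Z) = (6 + 4 + 7 + 5 + 2) / 5 = 24/5 = 4.8

Step 2 — sample variances and covariances s[i,j] = (1/(n-1)) · Σ_k (x_{k,i} - mean_i) · (x_{k,j} - mean_j), with n-1 = 4:
  s[X,X] = ((0.4)·(0.4) + (-0.6)·(-0.6) + (-1.6)·(-1.6) + (-1.6)·(-1.6) + (3.4)·(3.4)) / 4 = 17.2/4 = 4.3
  s[X,Y] = ((0.4)·(0.2) + (-0.6)·(-2.8) + (-1.6)·(2.2) + (-1.6)·(2.2) + (3.4)·(-1.8)) / 4 = -11.4/4 = -2.85
  s[X,Z] = ((0.4)·(1.2) + (-0.6)·(-0.8) + (-1.6)·(2.2) + (-1.6)·(0.2) + (3.4)·(-2.8)) / 4 = -12.4/4 = -3.1
  s[Y,Y] = ((0.2)·(0.2) + (-2.8)·(-2.8) + (2.2)·(2.2) + (2.2)·(2.2) + (-1.8)·(-1.8)) / 4 = 20.8/4 = 5.2
  s[Y,Z] = ((0.2)·(1.2) + (-2.8)·(-0.8) + (2.2)·(2.2) + (2.2)·(0.2) + (-1.8)·(-2.8)) / 4 = 12.8/4 = 3.2
  s[Z,Z] = ((1.2)·(1.2) + (-0.8)·(-0.8) + (2.2)·(2.2) + (0.2)·(0.2) + (-2.8)·(-2.8)) / 4 = 14.8/4 = 3.7
  Sample standard deviations s_i = √(s[i,i]):
  s(X) = √(4.3) = 2.0736
  s(Y) = √(5.2) = 2.2804
  s(Z) = √(3.7) = 1.9235

Step 3 — r_{ij} = s_{ij} / (s_i · s_j):
  r[X,X] = 1 (diagonal).
  r[X,Y] = -2.85 / (2.0736 · 2.2804) = -2.85 / 4.7286 = -0.6027
  r[X,Z] = -3.1 / (2.0736 · 1.9235) = -3.1 / 3.9887 = -0.7772
  r[Y,Y] = 1 (diagonal).
  r[Y,Z] = 3.2 / (2.2804 · 1.9235) = 3.2 / 4.3863 = 0.7295
  r[Z,Z] = 1 (diagonal).

R is symmetric with unit diagonal. Assembling:

R = [[1, -0.6027, -0.7772],
 [-0.6027, 1, 0.7295],
 [-0.7772, 0.7295, 1]]


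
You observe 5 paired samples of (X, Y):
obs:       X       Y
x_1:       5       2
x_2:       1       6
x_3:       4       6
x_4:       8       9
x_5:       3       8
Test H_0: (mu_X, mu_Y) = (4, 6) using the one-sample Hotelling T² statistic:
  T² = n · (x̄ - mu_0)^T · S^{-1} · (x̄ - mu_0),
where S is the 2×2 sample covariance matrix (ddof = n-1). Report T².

Step 1 — sample mean vector:
  mean(X) = (5 + 1 + 4 + 8 + 3) / 5 = 21/5 = 4.2
  mean(Y) = (2 + 6 + 6 + 9 + 8) / 5 = 31/5 = 6.2
  x̄ = (4.2, 6.2),  deviation x̄ - mu_0 = (4.2, 6.2) - (4, 6) = (0.2, 0.2).

Step 2 — sample covariance matrix, S[i,j] = (1/(n-1)) · Σ_k (x_{k,i} - mean_i) · (x_{k,j} - mean_j), divisor n-1 = 4:
  S[X,X] = ((0.8)·(0.8) + (-3.2)·(-3.2) + (-0.2)·(-0.2) + (3.8)·(3.8) + (-1.2)·(-1.2)) / 4 = 26.8/4 = 6.7
  S[X,Y] = ((0.8)·(-4.2) + (-3.2)·(-0.2) + (-0.2)·(-0.2) + (3.8)·(2.8) + (-1.2)·(1.8)) / 4 = 5.8/4 = 1.45
  S[Y,Y] = ((-4.2)·(-4.2) + (-0.2)·(-0.2) + (-0.2)·(-0.2) + (2.8)·(2.8) + (1.8)·(1.8)) / 4 = 28.8/4 = 7.2
  S = [[6.7, 1.45],
 [1.45, 7.2]].

Step 3 — invert S. det(S) = 6.7·7.2 - (1.45)² = 46.1375.
  S^{-1} = (1/det) · [[d, -b], [-b, a]] = [[0.1561, -0.0314],
 [-0.0314, 0.1452]].

Step 4 — quadratic form (x̄ - mu_0)^T · S^{-1} · (x̄ - mu_0):
  S^{-1} · (x̄ - mu_0) = (0.0249, 0.0228),
  (x̄ - mu_0)^T · [...] = (0.2)·(0.0249) + (0.2)·(0.0228) = 0.0095.

Step 5 — scale by n: T² = 5 · 0.0095 = 0.0477.

T² ≈ 0.0477


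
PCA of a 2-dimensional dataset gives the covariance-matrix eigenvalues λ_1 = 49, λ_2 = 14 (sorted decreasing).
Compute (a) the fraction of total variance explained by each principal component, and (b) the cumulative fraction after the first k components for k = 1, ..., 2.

Step 1 — total variance = trace(Sigma) = Σ λ_i = 49 + 14 = 63.

Step 2 — fraction explained by component i = λ_i / Σ λ:
  PC1: 49/63 = 0.7778
  PC2: 14/63 = 0.2222

Step 3 — cumulative fraction after k components = (λ_1 + ... + λ_k) / Σ λ:
  k = 1: 49/63 = 0.7778
  k = 2: (49 + 14)/63 = 63/63 = 1

Summary (fraction, with percent):

explained: PC1 0.7778 (77.78%), PC2 0.2222 (22.22%);  cumulative: 0.7778, 1


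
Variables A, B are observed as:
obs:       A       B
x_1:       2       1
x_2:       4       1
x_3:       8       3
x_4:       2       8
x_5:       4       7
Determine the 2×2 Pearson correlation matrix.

Step 1 — column means:
  mean(A) = (2 + 4 + 8 + 2 + 4) / 5 = 20/5 = 4
  mean(B) = (1 + 1 + 3 + 8 + 7) / 5 = 20/5 = 4

Step 2 — sample variances and covariances s[i,j] = (1/(n-1)) · Σ_k (x_{k,i} - mean_i) · (x_{k,j} - mean_j), with n-1 = 4:
  s[A,A] = ((-2)·(-2) + (0)·(0) + (4)·(4) + (-2)·(-2) + (0)·(0)) / 4 = 24/4 = 6
  s[A,B] = ((-2)·(-3) + (0)·(-3) + (4)·(-1) + (-2)·(4) + (0)·(3)) / 4 = -6/4 = -1.5
  s[B,B] = ((-3)·(-3) + (-3)·(-3) + (-1)·(-1) + (4)·(4) + (3)·(3)) / 4 = 44/4 = 11
  Sample standard deviations s_i = √(s[i,i]):
  s(A) = √(6) = 2.4495
  s(B) = √(11) = 3.3166

Step 3 — r_{ij} = s_{ij} / (s_i · s_j):
  r[A,A] = 1 (diagonal).
  r[A,B] = -1.5 / (2.4495 · 3.3166) = -1.5 / 8.124 = -0.1846
  r[B,B] = 1 (diagonal).

R is symmetric with unit diagonal. Assembling:

R = [[1, -0.1846],
 [-0.1846, 1]]


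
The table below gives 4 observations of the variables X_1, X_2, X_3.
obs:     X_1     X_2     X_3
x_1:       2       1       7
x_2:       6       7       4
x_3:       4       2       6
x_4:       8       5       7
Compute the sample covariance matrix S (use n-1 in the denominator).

Step 1 — column means:
  mean(X_1) = (2 + 6 + 4 + 8) / 4 = 20/4 = 5
  mean(X_2) = (1 + 7 + 2 + 5) / 4 = 15/4 = 3.75
  mean(X_3) = (7 + 4 + 6 + 7) / 4 = 24/4 = 6

Step 2 — sample covariance S[i,j] = (1/(n-1)) · Σ_k (x_{k,i} - mean_i) · (x_{k,j} - mean_j), with n-1 = 3.
  S[X_1,X_1] = ((-3)·(-3) + (1)·(1) + (-1)·(-1) + (3)·(3)) / 3 = 20/3 = 6.6667
  S[X_1,X_2] = ((-3)·(-2.75) + (1)·(3.25) + (-1)·(-1.75) + (3)·(1.25)) / 3 = 17/3 = 5.6667
  S[X_1,X_3] = ((-3)·(1) + (1)·(-2) + (-1)·(0) + (3)·(1)) / 3 = -2/3 = -0.6667
  S[X_2,X_2] = ((-2.75)·(-2.75) + (3.25)·(3.25) + (-1.75)·(-1.75) + (1.25)·(1.25)) / 3 = 22.75/3 = 7.5833
  S[X_2,X_3] = ((-2.75)·(1) + (3.25)·(-2) + (-1.75)·(0) + (1.25)·(1)) / 3 = -8/3 = -2.6667
  S[X_3,X_3] = ((1)·(1) + (-2)·(-2) + (0)·(0) + (1)·(1)) / 3 = 6/3 = 2

S is symmetric (S[j,i] = S[i,j]). Assembling:

S = [[6.6667, 5.6667, -0.6667],
 [5.6667, 7.5833, -2.6667],
 [-0.6667, -2.6667, 2]]


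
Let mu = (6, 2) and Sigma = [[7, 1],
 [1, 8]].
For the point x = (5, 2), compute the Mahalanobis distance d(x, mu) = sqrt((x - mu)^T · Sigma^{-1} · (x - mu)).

Step 1 — centre the observation: (x - mu) = (-1, 0).

Step 2 — invert Sigma. det(Sigma) = 7·8 - (1)² = 55.
  Sigma^{-1} = (1/det) · [[d, -b], [-b, a]] = [[0.1455, -0.0182],
 [-0.0182, 0.1273]].

Step 3 — form the quadratic (x - mu)^T · Sigma^{-1} · (x - mu):
  Sigma^{-1} · (x - mu) = (-0.1455, 0.0182).
  (x - mu)^T · [Sigma^{-1} · (x - mu)] = (-1)·(-0.1455) + (0)·(0.0182) = 0.1455.

Step 4 — take square root: d = √(0.1455) ≈ 0.3814.

d(x, mu) = √(0.1455) ≈ 0.3814


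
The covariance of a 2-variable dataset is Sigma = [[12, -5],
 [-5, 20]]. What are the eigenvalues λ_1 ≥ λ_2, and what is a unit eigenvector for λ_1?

Step 1 — characteristic polynomial of 2×2 Sigma:
  det(Sigma - λI) = λ² - trace · λ + det = 0.
  trace = 12 + 20 = 32, det = 12·20 - (-5)² = 215.
Step 2 — discriminant:
  Δ = trace² - 4·det = 1024 - 860 = 164.
Step 3 — eigenvalues:
  λ = (trace ± √Δ)/2 = (32 ± 12.8062)/2,
  λ_1 = 22.4031,  λ_2 = 9.5969.

Step 4 — unit eigenvector for λ_1: solve (Sigma - λ_1 I)v = 0. First row:
  (12 - 22.4031)·v_x + (-5)·v_y = 0, i.e. (-10.4031)·v_x + (-5)·v_y = 0,
  so v ∝ (b, λ_1 - a) = (-5, 10.4031); multiply by -1 so the first entry is positive: u = (5, -10.4031).
  ||u|| = √((5)² + (-10.4031)²) = √(133.225) ≈ 11.5423,
  v_1 = u/||u|| ≈ (0.4332, -0.9013) (||v_1|| = 1).

λ_1 = 22.4031,  λ_2 = 9.5969;  v_1 ≈ (0.4332, -0.9013)


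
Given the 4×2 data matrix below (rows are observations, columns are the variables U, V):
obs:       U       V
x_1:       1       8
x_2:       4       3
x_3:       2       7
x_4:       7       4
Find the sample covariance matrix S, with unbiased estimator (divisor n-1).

Step 1 — column means:
  mean(U) = (1 + 4 + 2 + 7) / 4 = 14/4 = 3.5
  mean(V) = (8 + 3 + 7 + 4) / 4 = 22/4 = 5.5

Step 2 — sample covariance S[i,j] = (1/(n-1)) · Σ_k (x_{k,i} - mean_i) · (x_{k,j} - mean_j), with n-1 = 3.
  S[U,U] = ((-2.5)·(-2.5) + (0.5)·(0.5) + (-1.5)·(-1.5) + (3.5)·(3.5)) / 3 = 21/3 = 7
  S[U,V] = ((-2.5)·(2.5) + (0.5)·(-2.5) + (-1.5)·(1.5) + (3.5)·(-1.5)) / 3 = -15/3 = -5
  S[V,V] = ((2.5)·(2.5) + (-2.5)·(-2.5) + (1.5)·(1.5) + (-1.5)·(-1.5)) / 3 = 17/3 = 5.6667

S is symmetric (S[j,i] = S[i,j]). Assembling:

S = [[7, -5],
 [-5, 5.6667]]
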